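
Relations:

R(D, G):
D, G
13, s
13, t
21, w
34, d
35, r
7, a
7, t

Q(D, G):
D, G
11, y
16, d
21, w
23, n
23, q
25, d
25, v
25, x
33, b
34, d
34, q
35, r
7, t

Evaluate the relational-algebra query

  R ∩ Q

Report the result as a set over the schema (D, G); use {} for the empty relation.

{(21, w), (34, d), (35, r), (7, t)}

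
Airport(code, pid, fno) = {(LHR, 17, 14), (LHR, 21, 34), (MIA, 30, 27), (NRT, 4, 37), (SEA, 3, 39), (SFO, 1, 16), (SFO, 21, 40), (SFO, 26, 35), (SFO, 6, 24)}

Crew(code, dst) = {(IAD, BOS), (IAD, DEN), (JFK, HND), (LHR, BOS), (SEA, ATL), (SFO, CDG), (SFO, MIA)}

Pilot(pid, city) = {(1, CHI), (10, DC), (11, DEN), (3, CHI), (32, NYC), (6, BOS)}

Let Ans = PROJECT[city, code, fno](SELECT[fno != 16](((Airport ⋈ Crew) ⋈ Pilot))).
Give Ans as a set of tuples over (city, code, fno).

{(BOS, SFO, 24), (CHI, SEA, 39)}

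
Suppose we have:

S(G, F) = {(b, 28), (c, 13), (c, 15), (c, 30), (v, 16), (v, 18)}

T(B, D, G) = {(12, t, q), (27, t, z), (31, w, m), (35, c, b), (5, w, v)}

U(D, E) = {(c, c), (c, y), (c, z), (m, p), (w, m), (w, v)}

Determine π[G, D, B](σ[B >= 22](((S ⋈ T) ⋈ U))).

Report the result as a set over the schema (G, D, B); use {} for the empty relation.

Natural join on G: {(b, 28, 35, c), (v, 16, 5, w), (v, 18, 5, w)}
Natural join on D: {(b, 28, 35, c, c), (b, 28, 35, c, y), (b, 28, 35, c, z), (v, 16, 5, w, m), (v, 16, 5, w, v), (v, 18, 5, w, m), (v, 18, 5, w, v)}
Selection B >= 22: {(b, 28, 35, c, c), (b, 28, 35, c, y), (b, 28, 35, c, z)}
Projecting to G, D, B (2 duplicate(s) eliminated): {(b, c, 35)}

{(b, c, 35)}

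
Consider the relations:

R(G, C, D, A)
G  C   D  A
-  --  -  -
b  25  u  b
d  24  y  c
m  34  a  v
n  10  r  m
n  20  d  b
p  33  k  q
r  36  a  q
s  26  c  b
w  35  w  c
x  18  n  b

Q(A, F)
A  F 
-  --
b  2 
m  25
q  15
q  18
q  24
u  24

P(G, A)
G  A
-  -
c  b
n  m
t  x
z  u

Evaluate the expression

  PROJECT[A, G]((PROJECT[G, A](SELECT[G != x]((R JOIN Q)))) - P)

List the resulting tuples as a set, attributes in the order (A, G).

{(b, b), (b, n), (b, s), (q, p), (q, r)}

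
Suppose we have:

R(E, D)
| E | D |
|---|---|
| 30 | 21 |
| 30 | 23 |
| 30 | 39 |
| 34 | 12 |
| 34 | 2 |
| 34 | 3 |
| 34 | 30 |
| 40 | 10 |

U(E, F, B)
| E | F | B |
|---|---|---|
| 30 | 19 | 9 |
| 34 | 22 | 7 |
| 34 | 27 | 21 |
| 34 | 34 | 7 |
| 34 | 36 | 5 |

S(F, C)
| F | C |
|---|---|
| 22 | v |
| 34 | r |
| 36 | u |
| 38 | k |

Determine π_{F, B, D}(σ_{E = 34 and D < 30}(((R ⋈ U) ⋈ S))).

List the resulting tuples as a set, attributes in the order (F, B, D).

{(22, 7, 12), (22, 7, 2), (22, 7, 3), (34, 7, 12), (34, 7, 2), (34, 7, 3), (36, 5, 12), (36, 5, 2), (36, 5, 3)}

Joining R and U on E yields {(30, 21, 19, 9), (30, 23, 19, 9), (30, 39, 19, 9), (34, 12, 22, 7), (34, 12, 27, 21), (34, 12, 34, 7), (34, 12, 36, 5), (34, 2, 22, 7), (34, 2, 27, 21), (34, 2, 34, 7), (34, 2, 36, 5), (34, 3, 22, 7), (34, 3, 27, 21), (34, 3, 34, 7), (34, 3, 36, 5), (34, 30, 22, 7), (34, 30, 27, 21), (34, 30, 34, 7), (34, 30, 36, 5)}.
Joining (R ⋈ U) and S on F yields {(34, 12, 22, 7, v), (34, 12, 34, 7, r), (34, 12, 36, 5, u), (34, 2, 22, 7, v), (34, 2, 34, 7, r), (34, 2, 36, 5, u), (34, 3, 22, 7, v), (34, 3, 34, 7, r), (34, 3, 36, 5, u), (34, 30, 22, 7, v), (34, 30, 34, 7, r), (34, 30, 36, 5, u)}.
Apply σ_{E = 34 and D < 30}; surviving tuples: {(34, 12, 22, 7, v), (34, 12, 34, 7, r), (34, 12, 36, 5, u), (34, 2, 22, 7, v), (34, 2, 34, 7, r), (34, 2, 36, 5, u), (34, 3, 22, 7, v), (34, 3, 34, 7, r), (34, 3, 36, 5, u)}
Projecting to F, B, D: {(22, 7, 12), (22, 7, 2), (22, 7, 3), (34, 7, 12), (34, 7, 2), (34, 7, 3), (36, 5, 12), (36, 5, 2), (36, 5, 3)}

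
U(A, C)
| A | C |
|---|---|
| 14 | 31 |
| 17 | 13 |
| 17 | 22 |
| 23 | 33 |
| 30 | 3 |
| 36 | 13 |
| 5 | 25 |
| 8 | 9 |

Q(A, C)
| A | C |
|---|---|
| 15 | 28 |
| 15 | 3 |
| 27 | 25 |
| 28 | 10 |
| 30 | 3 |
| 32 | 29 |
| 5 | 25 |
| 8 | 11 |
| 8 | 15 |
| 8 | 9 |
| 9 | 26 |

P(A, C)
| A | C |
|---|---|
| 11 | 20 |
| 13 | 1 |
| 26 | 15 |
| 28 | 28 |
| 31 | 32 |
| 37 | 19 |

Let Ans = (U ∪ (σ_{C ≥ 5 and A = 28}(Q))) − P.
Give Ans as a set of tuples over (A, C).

{(14, 31), (17, 13), (17, 22), (23, 33), (28, 10), (30, 3), (36, 13), (5, 25), (8, 9)}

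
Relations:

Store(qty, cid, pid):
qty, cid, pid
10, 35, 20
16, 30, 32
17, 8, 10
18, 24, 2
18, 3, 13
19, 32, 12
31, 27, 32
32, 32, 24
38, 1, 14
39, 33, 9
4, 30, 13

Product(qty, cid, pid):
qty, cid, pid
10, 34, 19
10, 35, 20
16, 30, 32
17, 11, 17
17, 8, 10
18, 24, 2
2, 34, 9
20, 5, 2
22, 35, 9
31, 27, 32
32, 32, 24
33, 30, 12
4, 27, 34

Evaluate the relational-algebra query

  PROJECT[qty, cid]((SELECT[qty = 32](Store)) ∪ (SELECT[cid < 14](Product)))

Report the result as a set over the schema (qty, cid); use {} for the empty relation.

{(17, 11), (17, 8), (20, 5), (32, 32)}

σ[qty = 32]: keep tuples satisfying qty = 32 → {(32, 32, 24)}
σ[cid < 14]: keep tuples satisfying cid < 14 → {(17, 11, 17), (17, 8, 10), (20, 5, 2)}
Union: {(32, 32, 24)} with {(17, 11, 17), (17, 8, 10), (20, 5, 2)} → {(17, 11, 17), (17, 8, 10), (20, 5, 2), (32, 32, 24)}
π_{qty, cid} gives {(17, 11), (17, 8), (20, 5), (32, 32)}.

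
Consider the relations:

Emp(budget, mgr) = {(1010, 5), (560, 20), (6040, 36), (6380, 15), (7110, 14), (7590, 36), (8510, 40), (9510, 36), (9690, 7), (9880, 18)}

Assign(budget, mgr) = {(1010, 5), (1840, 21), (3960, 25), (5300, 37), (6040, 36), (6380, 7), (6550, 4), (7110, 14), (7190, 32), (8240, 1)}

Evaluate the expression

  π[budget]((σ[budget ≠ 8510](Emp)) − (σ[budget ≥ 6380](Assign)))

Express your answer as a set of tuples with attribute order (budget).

σ[budget ≠ 8510]: keep tuples satisfying budget ≠ 8510 → {(1010, 5), (560, 20), (6040, 36), (6380, 15), (7110, 14), (7590, 36), (9510, 36), (9690, 7), (9880, 18)}
σ[budget ≥ 6380]: keep tuples satisfying budget ≥ 6380 → {(6380, 7), (6550, 4), (7110, 14), (7190, 32), (8240, 1)}
Difference: {(1010, 5), (560, 20), (6040, 36), (6380, 15), (7110, 14), (7590, 36), (9510, 36), (9690, 7), (9880, 18)} with {(6380, 7), (6550, 4), (7110, 14), (7190, 32), (8240, 1)} → {(1010, 5), (560, 20), (6040, 36), (6380, 15), (7590, 36), (9510, 36), (9690, 7), (9880, 18)}
Keep only column(s) budget: {1010, 560, 6040, 6380, 7590, 9510, 9690, 9880}

{1010, 560, 6040, 6380, 7590, 9510, 9690, 9880}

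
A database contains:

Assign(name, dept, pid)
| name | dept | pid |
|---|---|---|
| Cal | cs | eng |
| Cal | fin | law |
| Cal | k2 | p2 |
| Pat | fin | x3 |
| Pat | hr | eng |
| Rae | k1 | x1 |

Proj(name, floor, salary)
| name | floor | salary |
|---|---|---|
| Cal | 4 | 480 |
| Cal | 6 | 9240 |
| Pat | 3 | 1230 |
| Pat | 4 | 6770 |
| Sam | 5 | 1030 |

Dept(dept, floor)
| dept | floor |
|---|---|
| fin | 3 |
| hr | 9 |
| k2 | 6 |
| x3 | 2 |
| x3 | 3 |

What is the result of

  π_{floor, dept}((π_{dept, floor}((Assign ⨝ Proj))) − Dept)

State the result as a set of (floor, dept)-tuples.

{(3, hr), (4, cs), (4, fin), (4, hr), (4, k2), (6, cs), (6, fin)}

Natural join on name: {(Cal, cs, eng, 4, 480), (Cal, cs, eng, 6, 9240), (Cal, fin, law, 4, 480), (Cal, fin, law, 6, 9240), (Cal, k2, p2, 4, 480), (Cal, k2, p2, 6, 9240), (Pat, fin, x3, 3, 1230), (Pat, fin, x3, 4, 6770), (Pat, hr, eng, 3, 1230), (Pat, hr, eng, 4, 6770)}
π[dept, floor]: project onto (dept, floor) (1 duplicate(s) eliminated) → {(cs, 4), (cs, 6), (fin, 3), (fin, 4), (fin, 6), (hr, 3), (hr, 4), (k2, 4), (k2, 6)}
Difference: {(cs, 4), (cs, 6), (fin, 3), (fin, 4), (fin, 6), (hr, 3), (hr, 4), (k2, 4), (k2, 6)} with {(fin, 3), (hr, 9), (k2, 6), (x3, 2), (x3, 3)} → {(cs, 4), (cs, 6), (fin, 4), (fin, 6), (hr, 3), (hr, 4), (k2, 4)}
π[floor, dept]: project onto (floor, dept) → {(3, hr), (4, cs), (4, fin), (4, hr), (4, k2), (6, cs), (6, fin)}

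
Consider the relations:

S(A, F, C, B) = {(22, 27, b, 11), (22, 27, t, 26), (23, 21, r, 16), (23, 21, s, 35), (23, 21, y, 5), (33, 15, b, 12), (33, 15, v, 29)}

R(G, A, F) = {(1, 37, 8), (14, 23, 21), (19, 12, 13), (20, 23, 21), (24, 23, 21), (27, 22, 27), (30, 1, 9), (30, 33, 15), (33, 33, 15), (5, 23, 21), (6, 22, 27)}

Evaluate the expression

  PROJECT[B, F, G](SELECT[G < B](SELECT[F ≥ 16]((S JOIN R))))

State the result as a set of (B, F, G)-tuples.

{(11, 27, 6), (16, 21, 14), (16, 21, 5), (26, 27, 6), (35, 21, 14), (35, 21, 20), (35, 21, 24), (35, 21, 5)}

S ⋈ R (natural join on A, F): {(22, 27, b, 11, 27), (22, 27, b, 11, 6), (22, 27, t, 26, 27), (22, 27, t, 26, 6), (23, 21, r, 16, 14), (23, 21, r, 16, 20), (23, 21, r, 16, 24), (23, 21, r, 16, 5), (23, 21, s, 35, 14), (23, 21, s, 35, 20), (23, 21, s, 35, 24), (23, 21, s, 35, 5), (23, 21, y, 5, 14), (23, 21, y, 5, 20), (23, 21, y, 5, 24), (23, 21, y, 5, 5), (33, 15, b, 12, 30), (33, 15, b, 12, 33), (33, 15, v, 29, 30), (33, 15, v, 29, 33)}
σ[F ≥ 16]: keep tuples satisfying F ≥ 16 → {(22, 27, b, 11, 27), (22, 27, b, 11, 6), (22, 27, t, 26, 27), (22, 27, t, 26, 6), (23, 21, r, 16, 14), (23, 21, r, 16, 20), (23, 21, r, 16, 24), (23, 21, r, 16, 5), (23, 21, s, 35, 14), (23, 21, s, 35, 20), (23, 21, s, 35, 24), (23, 21, s, 35, 5), (23, 21, y, 5, 14), (23, 21, y, 5, 20), (23, 21, y, 5, 24), (23, 21, y, 5, 5)}
σ[G < B]: keep tuples satisfying G < B → {(22, 27, b, 11, 6), (22, 27, t, 26, 6), (23, 21, r, 16, 14), (23, 21, r, 16, 5), (23, 21, s, 35, 14), (23, 21, s, 35, 20), (23, 21, s, 35, 24), (23, 21, s, 35, 5)}
Projecting to B, F, G: {(11, 27, 6), (16, 21, 14), (16, 21, 5), (26, 27, 6), (35, 21, 14), (35, 21, 20), (35, 21, 24), (35, 21, 5)}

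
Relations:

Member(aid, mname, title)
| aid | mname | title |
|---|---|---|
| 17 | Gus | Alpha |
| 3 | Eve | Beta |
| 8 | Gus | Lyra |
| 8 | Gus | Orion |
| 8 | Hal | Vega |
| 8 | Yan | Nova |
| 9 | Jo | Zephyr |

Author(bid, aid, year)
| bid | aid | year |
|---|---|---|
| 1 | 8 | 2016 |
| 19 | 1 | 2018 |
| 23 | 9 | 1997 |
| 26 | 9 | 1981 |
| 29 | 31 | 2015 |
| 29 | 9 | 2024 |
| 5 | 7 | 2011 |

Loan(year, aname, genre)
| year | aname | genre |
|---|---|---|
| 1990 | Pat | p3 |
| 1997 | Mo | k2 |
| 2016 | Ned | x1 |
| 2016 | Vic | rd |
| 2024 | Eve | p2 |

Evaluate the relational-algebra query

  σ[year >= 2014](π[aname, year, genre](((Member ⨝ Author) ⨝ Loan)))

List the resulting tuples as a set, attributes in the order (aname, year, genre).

{(Eve, 2024, p2), (Ned, 2016, x1), (Vic, 2016, rd)}

Joining Member and Author on aid yields {(8, Gus, Lyra, 1, 2016), (8, Gus, Orion, 1, 2016), (8, Hal, Vega, 1, 2016), (8, Yan, Nova, 1, 2016), (9, Jo, Zephyr, 23, 1997), (9, Jo, Zephyr, 26, 1981), (9, Jo, Zephyr, 29, 2024)}.
Joining (Member ⨝ Author) and Loan on year yields {(8, Gus, Lyra, 1, 2016, Ned, x1), (8, Gus, Lyra, 1, 2016, Vic, rd), (8, Gus, Orion, 1, 2016, Ned, x1), (8, Gus, Orion, 1, 2016, Vic, rd), (8, Hal, Vega, 1, 2016, Ned, x1), (8, Hal, Vega, 1, 2016, Vic, rd), (8, Yan, Nova, 1, 2016, Ned, x1), (8, Yan, Nova, 1, 2016, Vic, rd), (9, Jo, Zephyr, 23, 1997, Mo, k2), (9, Jo, Zephyr, 29, 2024, Eve, p2)}.
Projecting to aname, year, genre (6 duplicate(s) eliminated): {(Eve, 2024, p2), (Mo, 1997, k2), (Ned, 2016, x1), (Vic, 2016, rd)}
Filtering on year >= 2014 leaves {(Eve, 2024, p2), (Ned, 2016, x1), (Vic, 2016, rd)}.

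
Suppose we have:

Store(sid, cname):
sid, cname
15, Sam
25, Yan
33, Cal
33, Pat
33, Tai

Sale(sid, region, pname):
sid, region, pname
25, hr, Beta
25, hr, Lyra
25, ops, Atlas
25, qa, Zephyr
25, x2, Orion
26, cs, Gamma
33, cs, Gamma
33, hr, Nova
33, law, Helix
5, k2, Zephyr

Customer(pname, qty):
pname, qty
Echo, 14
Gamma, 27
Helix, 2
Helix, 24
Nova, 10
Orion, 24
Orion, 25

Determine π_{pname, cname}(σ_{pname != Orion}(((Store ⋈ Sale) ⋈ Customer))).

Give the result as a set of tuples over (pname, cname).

Natural join on sid: {(25, Yan, hr, Beta), (25, Yan, hr, Lyra), (25, Yan, ops, Atlas), (25, Yan, qa, Zephyr), (25, Yan, x2, Orion), (33, Cal, cs, Gamma), (33, Cal, hr, Nova), (33, Cal, law, Helix), (33, Pat, cs, Gamma), (33, Pat, hr, Nova), (33, Pat, law, Helix), (33, Tai, cs, Gamma), (33, Tai, hr, Nova), (33, Tai, law, Helix)}
Natural join on pname: {(25, Yan, x2, Orion, 24), (25, Yan, x2, Orion, 25), (33, Cal, cs, Gamma, 27), (33, Cal, hr, Nova, 10), (33, Cal, law, Helix, 2), (33, Cal, law, Helix, 24), (33, Pat, cs, Gamma, 27), (33, Pat, hr, Nova, 10), (33, Pat, law, Helix, 2), (33, Pat, law, Helix, 24), (33, Tai, cs, Gamma, 27), (33, Tai, hr, Nova, 10), (33, Tai, law, Helix, 2), (33, Tai, law, Helix, 24)}
Apply σ_{pname != Orion}; surviving tuples: {(33, Cal, cs, Gamma, 27), (33, Cal, hr, Nova, 10), (33, Cal, law, Helix, 2), (33, Cal, law, Helix, 24), (33, Pat, cs, Gamma, 27), (33, Pat, hr, Nova, 10), (33, Pat, law, Helix, 2), (33, Pat, law, Helix, 24), (33, Tai, cs, Gamma, 27), (33, Tai, hr, Nova, 10), (33, Tai, law, Helix, 2), (33, Tai, law, Helix, 24)}
Keep only column(s) pname, cname (3 duplicate(s) eliminated): {(Gamma, Cal), (Gamma, Pat), (Gamma, Tai), (Helix, Cal), (Helix, Pat), (Helix, Tai), (Nova, Cal), (Nova, Pat), (Nova, Tai)}

{(Gamma, Cal), (Gamma, Pat), (Gamma, Tai), (Helix, Cal), (Helix, Pat), (Helix, Tai), (Nova, Cal), (Nova, Pat), (Nova, Tai)}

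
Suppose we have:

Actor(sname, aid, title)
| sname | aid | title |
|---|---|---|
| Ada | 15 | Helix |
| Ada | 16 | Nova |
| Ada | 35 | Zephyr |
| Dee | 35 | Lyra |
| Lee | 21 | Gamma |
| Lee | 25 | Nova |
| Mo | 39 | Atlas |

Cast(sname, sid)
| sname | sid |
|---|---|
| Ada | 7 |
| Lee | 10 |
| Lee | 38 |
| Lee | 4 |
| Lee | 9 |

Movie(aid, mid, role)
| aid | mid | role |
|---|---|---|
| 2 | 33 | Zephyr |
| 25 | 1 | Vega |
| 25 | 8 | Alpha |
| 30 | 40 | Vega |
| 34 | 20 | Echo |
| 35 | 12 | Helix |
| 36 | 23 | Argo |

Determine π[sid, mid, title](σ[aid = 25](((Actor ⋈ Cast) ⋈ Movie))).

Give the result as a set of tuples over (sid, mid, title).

Natural join on sname: {(Ada, 15, Helix, 7), (Ada, 16, Nova, 7), (Ada, 35, Zephyr, 7), (Lee, 21, Gamma, 10), (Lee, 21, Gamma, 38), (Lee, 21, Gamma, 4), (Lee, 21, Gamma, 9), (Lee, 25, Nova, 10), (Lee, 25, Nova, 38), (Lee, 25, Nova, 4), (Lee, 25, Nova, 9)}
Natural join on aid: {(Ada, 35, Zephyr, 7, 12, Helix), (Lee, 25, Nova, 10, 1, Vega), (Lee, 25, Nova, 10, 8, Alpha), (Lee, 25, Nova, 38, 1, Vega), (Lee, 25, Nova, 38, 8, Alpha), (Lee, 25, Nova, 4, 1, Vega), (Lee, 25, Nova, 4, 8, Alpha), (Lee, 25, Nova, 9, 1, Vega), (Lee, 25, Nova, 9, 8, Alpha)}
Apply σ_{aid = 25}; surviving tuples: {(Lee, 25, Nova, 10, 1, Vega), (Lee, 25, Nova, 10, 8, Alpha), (Lee, 25, Nova, 38, 1, Vega), (Lee, 25, Nova, 38, 8, Alpha), (Lee, 25, Nova, 4, 1, Vega), (Lee, 25, Nova, 4, 8, Alpha), (Lee, 25, Nova, 9, 1, Vega), (Lee, 25, Nova, 9, 8, Alpha)}
π_{sid, mid, title} gives {(10, 1, Nova), (10, 8, Nova), (38, 1, Nova), (38, 8, Nova), (4, 1, Nova), (4, 8, Nova), (9, 1, Nova), (9, 8, Nova)}.

{(10, 1, Nova), (10, 8, Nova), (38, 1, Nova), (38, 8, Nova), (4, 1, Nova), (4, 8, Nova), (9, 1, Nova), (9, 8, Nova)}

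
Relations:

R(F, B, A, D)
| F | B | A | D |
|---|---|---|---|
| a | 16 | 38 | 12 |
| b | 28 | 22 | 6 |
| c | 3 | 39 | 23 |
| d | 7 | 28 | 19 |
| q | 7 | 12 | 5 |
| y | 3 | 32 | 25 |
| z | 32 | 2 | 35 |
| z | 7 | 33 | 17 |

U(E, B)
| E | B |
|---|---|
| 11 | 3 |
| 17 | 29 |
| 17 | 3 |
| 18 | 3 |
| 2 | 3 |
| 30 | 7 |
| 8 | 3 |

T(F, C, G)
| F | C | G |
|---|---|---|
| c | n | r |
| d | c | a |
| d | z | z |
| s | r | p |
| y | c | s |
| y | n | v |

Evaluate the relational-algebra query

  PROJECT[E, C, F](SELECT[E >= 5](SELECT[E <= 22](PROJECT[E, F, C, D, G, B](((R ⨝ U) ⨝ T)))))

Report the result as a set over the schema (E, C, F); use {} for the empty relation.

{(11, c, y), (11, n, c), (11, n, y), (17, c, y), (17, n, c), (17, n, y), (18, c, y), (18, n, c), (18, n, y), (8, c, y), (8, n, c), (8, n, y)}

Joining R and U on B yields {(c, 3, 39, 23, 11), (c, 3, 39, 23, 17), (c, 3, 39, 23, 18), (c, 3, 39, 23, 2), (c, 3, 39, 23, 8), (d, 7, 28, 19, 30), (q, 7, 12, 5, 30), (y, 3, 32, 25, 11), (y, 3, 32, 25, 17), (y, 3, 32, 25, 18), (y, 3, 32, 25, 2), (y, 3, 32, 25, 8), (z, 7, 33, 17, 30)}.
Joining (R ⨝ U) and T on F yields {(c, 3, 39, 23, 11, n, r), (c, 3, 39, 23, 17, n, r), (c, 3, 39, 23, 18, n, r), (c, 3, 39, 23, 2, n, r), (c, 3, 39, 23, 8, n, r), (d, 7, 28, 19, 30, c, a), (d, 7, 28, 19, 30, z, z), (y, 3, 32, 25, 11, c, s), (y, 3, 32, 25, 11, n, v), (y, 3, 32, 25, 17, c, s), (y, 3, 32, 25, 17, n, v), (y, 3, 32, 25, 18, c, s), (y, 3, 32, 25, 18, n, v), (y, 3, 32, 25, 2, c, s), (y, 3, 32, 25, 2, n, v), (y, 3, 32, 25, 8, c, s), (y, 3, 32, 25, 8, n, v)}.
π_{E, F, C, D, G, B} gives {(11, c, n, 23, r, 3), (11, y, c, 25, s, 3), (11, y, n, 25, v, 3), (17, c, n, 23, r, 3), (17, y, c, 25, s, 3), (17, y, n, 25, v, 3), (18, c, n, 23, r, 3), (18, y, c, 25, s, 3), (18, y, n, 25, v, 3), (2, c, n, 23, r, 3), (2, y, c, 25, s, 3), (2, y, n, 25, v, 3), (30, d, c, 19, a, 7), (30, d, z, 19, z, 7), (8, c, n, 23, r, 3), (8, y, c, 25, s, 3), (8, y, n, 25, v, 3)}.
Apply σ_{E <= 22}; surviving tuples: {(11, c, n, 23, r, 3), (11, y, c, 25, s, 3), (11, y, n, 25, v, 3), (17, c, n, 23, r, 3), (17, y, c, 25, s, 3), (17, y, n, 25, v, 3), (18, c, n, 23, r, 3), (18, y, c, 25, s, 3), (18, y, n, 25, v, 3), (2, c, n, 23, r, 3), (2, y, c, 25, s, 3), (2, y, n, 25, v, 3), (8, c, n, 23, r, 3), (8, y, c, 25, s, 3), (8, y, n, 25, v, 3)}
Apply σ_{E >= 5}; surviving tuples: {(11, c, n, 23, r, 3), (11, y, c, 25, s, 3), (11, y, n, 25, v, 3), (17, c, n, 23, r, 3), (17, y, c, 25, s, 3), (17, y, n, 25, v, 3), (18, c, n, 23, r, 3), (18, y, c, 25, s, 3), (18, y, n, 25, v, 3), (8, c, n, 23, r, 3), (8, y, c, 25, s, 3), (8, y, n, 25, v, 3)}
π_{E, C, F} gives {(11, c, y), (11, n, c), (11, n, y), (17, c, y), (17, n, c), (17, n, y), (18, c, y), (18, n, c), (18, n, y), (8, c, y), (8, n, c), (8, n, y)}.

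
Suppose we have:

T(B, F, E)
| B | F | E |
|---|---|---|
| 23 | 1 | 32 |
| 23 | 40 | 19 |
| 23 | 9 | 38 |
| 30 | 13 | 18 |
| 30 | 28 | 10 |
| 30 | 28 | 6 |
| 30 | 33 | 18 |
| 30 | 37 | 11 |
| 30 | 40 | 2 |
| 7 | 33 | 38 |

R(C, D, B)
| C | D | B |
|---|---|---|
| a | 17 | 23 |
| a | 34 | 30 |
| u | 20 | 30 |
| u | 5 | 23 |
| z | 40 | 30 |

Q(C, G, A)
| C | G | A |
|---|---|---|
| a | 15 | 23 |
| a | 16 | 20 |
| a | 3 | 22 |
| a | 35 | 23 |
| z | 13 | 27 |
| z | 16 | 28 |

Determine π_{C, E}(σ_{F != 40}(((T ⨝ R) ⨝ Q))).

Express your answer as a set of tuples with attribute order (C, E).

{(a, 10), (a, 11), (a, 18), (a, 32), (a, 38), (a, 6), (z, 10), (z, 11), (z, 18), (z, 6)}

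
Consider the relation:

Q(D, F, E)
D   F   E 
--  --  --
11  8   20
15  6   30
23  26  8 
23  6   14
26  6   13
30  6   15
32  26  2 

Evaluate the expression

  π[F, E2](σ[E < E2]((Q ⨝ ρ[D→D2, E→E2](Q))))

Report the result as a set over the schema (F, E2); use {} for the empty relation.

{(26, 8), (6, 14), (6, 15), (6, 30)}

ρ[D→D2, E→E2]: schema becomes (D2, F, E2); tuples unchanged.
Q ⋈ ρ[D→D2, E→E2](Q) (natural join on F): {(11, 8, 20, 11, 20), (15, 6, 30, 15, 30), (15, 6, 30, 23, 14), (15, 6, 30, 26, 13), (15, 6, 30, 30, 15), (23, 26, 8, 23, 8), (23, 26, 8, 32, 2), (23, 6, 14, 15, 30), (23, 6, 14, 23, 14), (23, 6, 14, 26, 13), (23, 6, 14, 30, 15), (26, 6, 13, 15, 30), (26, 6, 13, 23, 14), (26, 6, 13, 26, 13), (26, 6, 13, 30, 15), (30, 6, 15, 15, 30), (30, 6, 15, 23, 14), (30, 6, 15, 26, 13), (30, 6, 15, 30, 15), (32, 26, 2, 23, 8), (32, 26, 2, 32, 2)}
Filtering on E < E2 leaves {(23, 6, 14, 15, 30), (23, 6, 14, 30, 15), (26, 6, 13, 15, 30), (26, 6, 13, 23, 14), (26, 6, 13, 30, 15), (30, 6, 15, 15, 30), (32, 26, 2, 23, 8)}.
Keep only column(s) F, E2 (3 duplicate(s) eliminated): {(26, 8), (6, 14), (6, 15), (6, 30)}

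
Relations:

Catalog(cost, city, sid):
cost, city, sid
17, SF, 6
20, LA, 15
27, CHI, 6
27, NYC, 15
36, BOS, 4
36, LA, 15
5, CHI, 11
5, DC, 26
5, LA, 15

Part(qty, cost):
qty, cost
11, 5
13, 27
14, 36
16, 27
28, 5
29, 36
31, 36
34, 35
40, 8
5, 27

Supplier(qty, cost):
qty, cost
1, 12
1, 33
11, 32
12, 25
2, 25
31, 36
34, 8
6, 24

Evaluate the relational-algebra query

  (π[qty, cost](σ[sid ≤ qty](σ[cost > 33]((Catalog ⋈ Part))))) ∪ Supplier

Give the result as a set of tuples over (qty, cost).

{(1, 12), (1, 33), (11, 32), (12, 25), (14, 36), (2, 25), (29, 36), (31, 36), (34, 8), (6, 24)}

Joining Catalog and Part on cost yields {(27, CHI, 6, 13), (27, CHI, 6, 16), (27, CHI, 6, 5), (27, NYC, 15, 13), (27, NYC, 15, 16), (27, NYC, 15, 5), (36, BOS, 4, 14), (36, BOS, 4, 29), (36, BOS, 4, 31), (36, LA, 15, 14), (36, LA, 15, 29), (36, LA, 15, 31), (5, CHI, 11, 11), (5, CHI, 11, 28), (5, DC, 26, 11), (5, DC, 26, 28), (5, LA, 15, 11), (5, LA, 15, 28)}.
Apply σ_{cost > 33}; surviving tuples: {(36, BOS, 4, 14), (36, BOS, 4, 29), (36, BOS, 4, 31), (36, LA, 15, 14), (36, LA, 15, 29), (36, LA, 15, 31)}
Apply σ_{sid ≤ qty}; surviving tuples: {(36, BOS, 4, 14), (36, BOS, 4, 29), (36, BOS, 4, 31), (36, LA, 15, 29), (36, LA, 15, 31)}
π_{qty, cost} gives {(14, 36), (29, 36), (31, 36)} (2 duplicate(s) eliminated).
Union: {(14, 36), (29, 36), (31, 36)} with {(1, 12), (1, 33), (11, 32), (12, 25), (2, 25), (31, 36), (34, 8), (6, 24)} → {(1, 12), (1, 33), (11, 32), (12, 25), (14, 36), (2, 25), (29, 36), (31, 36), (34, 8), (6, 24)}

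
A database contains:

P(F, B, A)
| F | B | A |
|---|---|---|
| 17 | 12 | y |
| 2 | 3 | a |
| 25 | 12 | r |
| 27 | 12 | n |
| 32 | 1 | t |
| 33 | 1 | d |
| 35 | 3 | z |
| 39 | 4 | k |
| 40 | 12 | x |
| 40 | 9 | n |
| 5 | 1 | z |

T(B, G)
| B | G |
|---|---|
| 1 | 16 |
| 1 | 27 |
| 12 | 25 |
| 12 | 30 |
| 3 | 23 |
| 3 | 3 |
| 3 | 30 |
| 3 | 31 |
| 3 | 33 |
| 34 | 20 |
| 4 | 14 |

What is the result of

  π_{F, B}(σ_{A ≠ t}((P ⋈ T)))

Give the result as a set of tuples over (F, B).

{(17, 12), (2, 3), (25, 12), (27, 12), (33, 1), (35, 3), (39, 4), (40, 12), (5, 1)}

Joining P and T on B yields {(17, 12, y, 25), (17, 12, y, 30), (2, 3, a, 23), (2, 3, a, 3), (2, 3, a, 30), (2, 3, a, 31), (2, 3, a, 33), (25, 12, r, 25), (25, 12, r, 30), (27, 12, n, 25), (27, 12, n, 30), (32, 1, t, 16), (32, 1, t, 27), (33, 1, d, 16), (33, 1, d, 27), (35, 3, z, 23), (35, 3, z, 3), (35, 3, z, 30), (35, 3, z, 31), (35, 3, z, 33), (39, 4, k, 14), (40, 12, x, 25), (40, 12, x, 30), (5, 1, z, 16), (5, 1, z, 27)}.
Selection A ≠ t: {(17, 12, y, 25), (17, 12, y, 30), (2, 3, a, 23), (2, 3, a, 3), (2, 3, a, 30), (2, 3, a, 31), (2, 3, a, 33), (25, 12, r, 25), (25, 12, r, 30), (27, 12, n, 25), (27, 12, n, 30), (33, 1, d, 16), (33, 1, d, 27), (35, 3, z, 23), (35, 3, z, 3), (35, 3, z, 30), (35, 3, z, 31), (35, 3, z, 33), (39, 4, k, 14), (40, 12, x, 25), (40, 12, x, 30), (5, 1, z, 16), (5, 1, z, 27)}
π_{F, B} gives {(17, 12), (2, 3), (25, 12), (27, 12), (33, 1), (35, 3), (39, 4), (40, 12), (5, 1)} (14 duplicate(s) eliminated).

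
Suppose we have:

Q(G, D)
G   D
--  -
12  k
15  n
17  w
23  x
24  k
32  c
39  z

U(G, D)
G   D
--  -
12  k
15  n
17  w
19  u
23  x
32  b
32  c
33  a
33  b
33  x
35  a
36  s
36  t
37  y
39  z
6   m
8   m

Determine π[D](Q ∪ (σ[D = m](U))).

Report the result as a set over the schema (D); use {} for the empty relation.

{c, k, m, n, w, x, z}

Filtering on D = m leaves {(6, m), (8, m)}.
Union: {(12, k), (15, n), (17, w), (23, x), (24, k), (32, c), (39, z)} with {(6, m), (8, m)} → {(12, k), (15, n), (17, w), (23, x), (24, k), (32, c), (39, z), (6, m), (8, m)}
Projecting to D (2 duplicate(s) eliminated): {c, k, m, n, w, x, z}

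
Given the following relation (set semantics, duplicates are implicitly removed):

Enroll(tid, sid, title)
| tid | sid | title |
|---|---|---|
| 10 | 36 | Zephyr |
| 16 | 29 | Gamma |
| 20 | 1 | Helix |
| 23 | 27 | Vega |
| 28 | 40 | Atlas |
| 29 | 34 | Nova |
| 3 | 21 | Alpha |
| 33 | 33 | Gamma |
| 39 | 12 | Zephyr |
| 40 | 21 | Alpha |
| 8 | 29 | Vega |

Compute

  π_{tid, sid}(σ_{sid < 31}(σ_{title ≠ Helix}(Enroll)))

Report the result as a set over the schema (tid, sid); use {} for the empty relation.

Apply σ_{title ≠ Helix}; surviving tuples: {(10, 36, Zephyr), (16, 29, Gamma), (23, 27, Vega), (28, 40, Atlas), (29, 34, Nova), (3, 21, Alpha), (33, 33, Gamma), (39, 12, Zephyr), (40, 21, Alpha), (8, 29, Vega)}
Apply σ_{sid < 31}; surviving tuples: {(16, 29, Gamma), (23, 27, Vega), (3, 21, Alpha), (39, 12, Zephyr), (40, 21, Alpha), (8, 29, Vega)}
Keep only column(s) tid, sid: {(16, 29), (23, 27), (3, 21), (39, 12), (40, 21), (8, 29)}

{(16, 29), (23, 27), (3, 21), (39, 12), (40, 21), (8, 29)}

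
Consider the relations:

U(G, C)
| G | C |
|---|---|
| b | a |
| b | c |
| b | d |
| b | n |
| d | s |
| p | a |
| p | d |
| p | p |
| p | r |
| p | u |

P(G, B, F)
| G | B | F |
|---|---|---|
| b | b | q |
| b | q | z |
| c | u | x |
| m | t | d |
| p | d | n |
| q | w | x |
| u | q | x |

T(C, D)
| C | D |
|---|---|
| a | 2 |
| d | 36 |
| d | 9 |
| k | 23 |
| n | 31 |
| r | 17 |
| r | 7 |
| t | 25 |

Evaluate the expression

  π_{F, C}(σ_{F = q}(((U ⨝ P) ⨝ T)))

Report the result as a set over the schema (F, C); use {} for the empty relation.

{(q, a), (q, d), (q, n)}

Natural join on G: {(b, a, b, q), (b, a, q, z), (b, c, b, q), (b, c, q, z), (b, d, b, q), (b, d, q, z), (b, n, b, q), (b, n, q, z), (p, a, d, n), (p, d, d, n), (p, p, d, n), (p, r, d, n), (p, u, d, n)}
Natural join on C: {(b, a, b, q, 2), (b, a, q, z, 2), (b, d, b, q, 36), (b, d, b, q, 9), (b, d, q, z, 36), (b, d, q, z, 9), (b, n, b, q, 31), (b, n, q, z, 31), (p, a, d, n, 2), (p, d, d, n, 36), (p, d, d, n, 9), (p, r, d, n, 17), (p, r, d, n, 7)}
Apply σ_{F = q}; surviving tuples: {(b, a, b, q, 2), (b, d, b, q, 36), (b, d, b, q, 9), (b, n, b, q, 31)}
Projecting to F, C (1 duplicate(s) eliminated): {(q, a), (q, d), (q, n)}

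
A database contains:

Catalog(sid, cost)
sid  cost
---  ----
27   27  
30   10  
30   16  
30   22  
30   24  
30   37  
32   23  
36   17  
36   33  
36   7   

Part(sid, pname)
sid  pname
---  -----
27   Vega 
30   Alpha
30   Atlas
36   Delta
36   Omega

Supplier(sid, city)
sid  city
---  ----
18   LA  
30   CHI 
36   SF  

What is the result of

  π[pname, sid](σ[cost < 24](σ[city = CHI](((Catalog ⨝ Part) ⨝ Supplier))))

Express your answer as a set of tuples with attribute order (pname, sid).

Catalog ⋈ Part (natural join on sid): {(27, 27, Vega), (30, 10, Alpha), (30, 10, Atlas), (30, 16, Alpha), (30, 16, Atlas), (30, 22, Alpha), (30, 22, Atlas), (30, 24, Alpha), (30, 24, Atlas), (30, 37, Alpha), (30, 37, Atlas), (36, 17, Delta), (36, 17, Omega), (36, 33, Delta), (36, 33, Omega), (36, 7, Delta), (36, 7, Omega)}
(Catalog ⨝ Part) ⋈ Supplier (natural join on sid): {(30, 10, Alpha, CHI), (30, 10, Atlas, CHI), (30, 16, Alpha, CHI), (30, 16, Atlas, CHI), (30, 22, Alpha, CHI), (30, 22, Atlas, CHI), (30, 24, Alpha, CHI), (30, 24, Atlas, CHI), (30, 37, Alpha, CHI), (30, 37, Atlas, CHI), (36, 17, Delta, SF), (36, 17, Omega, SF), (36, 33, Delta, SF), (36, 33, Omega, SF), (36, 7, Delta, SF), (36, 7, Omega, SF)}
Filtering on city = CHI leaves {(30, 10, Alpha, CHI), (30, 10, Atlas, CHI), (30, 16, Alpha, CHI), (30, 16, Atlas, CHI), (30, 22, Alpha, CHI), (30, 22, Atlas, CHI), (30, 24, Alpha, CHI), (30, 24, Atlas, CHI), (30, 37, Alpha, CHI), (30, 37, Atlas, CHI)}.
Filtering on cost < 24 leaves {(30, 10, Alpha, CHI), (30, 10, Atlas, CHI), (30, 16, Alpha, CHI), (30, 16, Atlas, CHI), (30, 22, Alpha, CHI), (30, 22, Atlas, CHI)}.
Keep only column(s) pname, sid (4 duplicate(s) eliminated): {(Alpha, 30), (Atlas, 30)}

{(Alpha, 30), (Atlas, 30)}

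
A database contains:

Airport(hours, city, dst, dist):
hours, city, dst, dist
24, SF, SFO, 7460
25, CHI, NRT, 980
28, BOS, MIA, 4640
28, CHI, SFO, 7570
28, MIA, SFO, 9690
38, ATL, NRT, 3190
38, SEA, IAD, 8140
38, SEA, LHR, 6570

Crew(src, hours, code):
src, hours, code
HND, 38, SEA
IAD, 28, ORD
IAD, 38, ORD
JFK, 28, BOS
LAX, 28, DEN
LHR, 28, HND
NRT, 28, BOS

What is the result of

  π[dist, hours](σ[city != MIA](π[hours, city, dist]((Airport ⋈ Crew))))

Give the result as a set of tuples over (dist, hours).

{(3190, 38), (4640, 28), (6570, 38), (7570, 28), (8140, 38)}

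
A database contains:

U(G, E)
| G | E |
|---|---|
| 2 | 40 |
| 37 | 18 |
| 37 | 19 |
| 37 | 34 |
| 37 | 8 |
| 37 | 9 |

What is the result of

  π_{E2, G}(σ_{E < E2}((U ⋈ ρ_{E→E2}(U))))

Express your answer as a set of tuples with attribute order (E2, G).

{(18, 37), (19, 37), (34, 37), (9, 37)}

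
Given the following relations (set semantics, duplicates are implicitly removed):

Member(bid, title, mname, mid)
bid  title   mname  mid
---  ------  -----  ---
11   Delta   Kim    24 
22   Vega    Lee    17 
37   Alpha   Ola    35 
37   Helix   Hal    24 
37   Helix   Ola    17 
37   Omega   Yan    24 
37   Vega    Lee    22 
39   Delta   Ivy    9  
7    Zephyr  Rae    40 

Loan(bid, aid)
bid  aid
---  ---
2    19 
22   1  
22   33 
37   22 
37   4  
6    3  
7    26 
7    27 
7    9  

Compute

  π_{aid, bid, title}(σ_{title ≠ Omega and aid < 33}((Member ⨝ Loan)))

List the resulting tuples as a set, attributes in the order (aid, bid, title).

{(1, 22, Vega), (22, 37, Alpha), (22, 37, Helix), (22, 37, Vega), (26, 7, Zephyr), (27, 7, Zephyr), (4, 37, Alpha), (4, 37, Helix), (4, 37, Vega), (9, 7, Zephyr)}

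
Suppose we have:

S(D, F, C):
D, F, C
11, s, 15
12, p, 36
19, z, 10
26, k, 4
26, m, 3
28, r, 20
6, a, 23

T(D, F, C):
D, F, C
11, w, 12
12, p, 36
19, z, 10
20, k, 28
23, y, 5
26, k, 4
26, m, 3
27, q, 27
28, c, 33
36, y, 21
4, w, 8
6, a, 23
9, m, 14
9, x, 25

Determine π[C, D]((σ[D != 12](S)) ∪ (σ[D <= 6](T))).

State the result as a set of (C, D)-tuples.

{(10, 19), (15, 11), (20, 28), (23, 6), (3, 26), (4, 26), (8, 4)}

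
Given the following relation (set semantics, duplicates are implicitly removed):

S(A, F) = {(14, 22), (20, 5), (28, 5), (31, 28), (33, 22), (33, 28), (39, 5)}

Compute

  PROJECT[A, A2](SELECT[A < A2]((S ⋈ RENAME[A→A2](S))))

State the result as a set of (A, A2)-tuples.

ρ[A→A2]: schema becomes (A2, F); tuples unchanged.
Joining S and RENAME[A→A2](S) on F yields {(14, 22, 14), (14, 22, 33), (20, 5, 20), (20, 5, 28), (20, 5, 39), (28, 5, 20), (28, 5, 28), (28, 5, 39), (31, 28, 31), (31, 28, 33), (33, 22, 14), (33, 22, 33), (33, 28, 31), (33, 28, 33), (39, 5, 20), (39, 5, 28), (39, 5, 39)}.
Selection A < A2: {(14, 22, 33), (20, 5, 28), (20, 5, 39), (28, 5, 39), (31, 28, 33)}
Keep only column(s) A, A2: {(14, 33), (20, 28), (20, 39), (28, 39), (31, 33)}

{(14, 33), (20, 28), (20, 39), (28, 39), (31, 33)}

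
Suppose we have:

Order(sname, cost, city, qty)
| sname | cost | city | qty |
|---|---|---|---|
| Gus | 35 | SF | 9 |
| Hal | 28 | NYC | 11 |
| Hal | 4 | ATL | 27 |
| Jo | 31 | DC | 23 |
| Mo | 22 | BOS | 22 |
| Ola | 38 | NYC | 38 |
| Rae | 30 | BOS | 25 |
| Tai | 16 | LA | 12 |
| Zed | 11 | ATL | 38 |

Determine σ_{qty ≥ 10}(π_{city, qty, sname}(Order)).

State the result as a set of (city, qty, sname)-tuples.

Keep only column(s) city, qty, sname: {(ATL, 27, Hal), (ATL, 38, Zed), (BOS, 22, Mo), (BOS, 25, Rae), (DC, 23, Jo), (LA, 12, Tai), (NYC, 11, Hal), (NYC, 38, Ola), (SF, 9, Gus)}
Apply σ_{qty ≥ 10}; surviving tuples: {(ATL, 27, Hal), (ATL, 38, Zed), (BOS, 22, Mo), (BOS, 25, Rae), (DC, 23, Jo), (LA, 12, Tai), (NYC, 11, Hal), (NYC, 38, Ola)}

{(ATL, 27, Hal), (ATL, 38, Zed), (BOS, 22, Mo), (BOS, 25, Rae), (DC, 23, Jo), (LA, 12, Tai), (NYC, 11, Hal), (NYC, 38, Ola)}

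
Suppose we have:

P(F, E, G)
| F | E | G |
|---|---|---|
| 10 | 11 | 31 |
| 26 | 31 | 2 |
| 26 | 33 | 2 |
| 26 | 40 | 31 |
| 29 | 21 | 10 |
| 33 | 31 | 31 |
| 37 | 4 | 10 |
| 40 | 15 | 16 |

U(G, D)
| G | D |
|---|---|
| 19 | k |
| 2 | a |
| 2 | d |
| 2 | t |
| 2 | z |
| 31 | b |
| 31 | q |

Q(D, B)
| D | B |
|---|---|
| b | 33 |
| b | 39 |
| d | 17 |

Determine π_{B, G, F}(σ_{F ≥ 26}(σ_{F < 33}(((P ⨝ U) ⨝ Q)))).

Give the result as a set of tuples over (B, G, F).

{(17, 2, 26), (33, 31, 26), (39, 31, 26)}

Joining P and U on G yields {(10, 11, 31, b), (10, 11, 31, q), (26, 31, 2, a), (26, 31, 2, d), (26, 31, 2, t), (26, 31, 2, z), (26, 33, 2, a), (26, 33, 2, d), (26, 33, 2, t), (26, 33, 2, z), (26, 40, 31, b), (26, 40, 31, q), (33, 31, 31, b), (33, 31, 31, q)}.
Joining (P ⨝ U) and Q on D yields {(10, 11, 31, b, 33), (10, 11, 31, b, 39), (26, 31, 2, d, 17), (26, 33, 2, d, 17), (26, 40, 31, b, 33), (26, 40, 31, b, 39), (33, 31, 31, b, 33), (33, 31, 31, b, 39)}.
Selection F < 33: {(10, 11, 31, b, 33), (10, 11, 31, b, 39), (26, 31, 2, d, 17), (26, 33, 2, d, 17), (26, 40, 31, b, 33), (26, 40, 31, b, 39)}
Selection F ≥ 26: {(26, 31, 2, d, 17), (26, 33, 2, d, 17), (26, 40, 31, b, 33), (26, 40, 31, b, 39)}
π_{B, G, F} gives {(17, 2, 26), (33, 31, 26), (39, 31, 26)} (1 duplicate(s) eliminated).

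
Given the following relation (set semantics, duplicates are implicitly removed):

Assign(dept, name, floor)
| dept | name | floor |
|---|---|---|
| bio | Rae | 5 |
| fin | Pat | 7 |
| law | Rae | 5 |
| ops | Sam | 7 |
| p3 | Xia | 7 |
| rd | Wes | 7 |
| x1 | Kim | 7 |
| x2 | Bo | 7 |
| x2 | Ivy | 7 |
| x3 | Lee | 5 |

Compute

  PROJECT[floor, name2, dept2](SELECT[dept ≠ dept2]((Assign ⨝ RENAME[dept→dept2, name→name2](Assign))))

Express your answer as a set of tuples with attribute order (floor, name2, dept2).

{(5, Lee, x3), (5, Rae, bio), (5, Rae, law), (7, Bo, x2), (7, Ivy, x2), (7, Kim, x1), (7, Pat, fin), (7, Sam, ops), (7, Wes, rd), (7, Xia, p3)}

ρ[dept→dept2, name→name2]: schema becomes (dept2, name2, floor); tuples unchanged.
Assign ⋈ RENAME[dept→dept2, name→name2](Assign) (natural join on floor): {(bio, Rae, 5, bio, Rae), (bio, Rae, 5, law, Rae), (bio, Rae, 5, x3, Lee), (fin, Pat, 7, fin, Pat), (fin, Pat, 7, ops, Sam), (fin, Pat, 7, p3, Xia), (fin, Pat, 7, rd, Wes), (fin, Pat, 7, x1, Kim), (fin, Pat, 7, x2, Bo), (fin, Pat, 7, x2, Ivy), (law, Rae, 5, bio, Rae), (law, Rae, 5, law, Rae), (law, Rae, 5, x3, Lee), (ops, Sam, 7, fin, Pat), (ops, Sam, 7, ops, Sam), (ops, Sam, 7, p3, Xia), (ops, Sam, 7, rd, Wes), (ops, Sam, 7, x1, Kim), (ops, Sam, 7, x2, Bo), (ops, Sam, 7, x2, Ivy), (p3, Xia, 7, fin, Pat), (p3, Xia, 7, ops, Sam), (p3, Xia, 7, p3, Xia), (p3, Xia, 7, rd, Wes), (p3, Xia, 7, x1, Kim), (p3, Xia, 7, x2, Bo), (p3, Xia, 7, x2, Ivy), (rd, Wes, 7, fin, Pat), (rd, Wes, 7, ops, Sam), (rd, Wes, 7, p3, Xia), (rd, Wes, 7, rd, Wes), (rd, Wes, 7, x1, Kim), (rd, Wes, 7, x2, Bo), (rd, Wes, 7, x2, Ivy), (x1, Kim, 7, fin, Pat), (x1, Kim, 7, ops, Sam), (x1, Kim, 7, p3, Xia), (x1, Kim, 7, rd, Wes), (x1, Kim, 7, x1, Kim), (x1, Kim, 7, x2, Bo), (x1, Kim, 7, x2, Ivy), (x2, Bo, 7, fin, Pat), (x2, Bo, 7, ops, Sam), (x2, Bo, 7, p3, Xia), (x2, Bo, 7, rd, Wes), (x2, Bo, 7, x1, Kim), (x2, Bo, 7, x2, Bo), (x2, Bo, 7, x2, Ivy), (x2, Ivy, 7, fin, Pat), (x2, Ivy, 7, ops, Sam), (x2, Ivy, 7, p3, Xia), (x2, Ivy, 7, rd, Wes), (x2, Ivy, 7, x1, Kim), (x2, Ivy, 7, x2, Bo), (x2, Ivy, 7, x2, Ivy), (x3, Lee, 5, bio, Rae), (x3, Lee, 5, law, Rae), (x3, Lee, 5, x3, Lee)}
Selection dept ≠ dept2: {(bio, Rae, 5, law, Rae), (bio, Rae, 5, x3, Lee), (fin, Pat, 7, ops, Sam), (fin, Pat, 7, p3, Xia), (fin, Pat, 7, rd, Wes), (fin, Pat, 7, x1, Kim), (fin, Pat, 7, x2, Bo), (fin, Pat, 7, x2, Ivy), (law, Rae, 5, bio, Rae), (law, Rae, 5, x3, Lee), (ops, Sam, 7, fin, Pat), (ops, Sam, 7, p3, Xia), (ops, Sam, 7, rd, Wes), (ops, Sam, 7, x1, Kim), (ops, Sam, 7, x2, Bo), (ops, Sam, 7, x2, Ivy), (p3, Xia, 7, fin, Pat), (p3, Xia, 7, ops, Sam), (p3, Xia, 7, rd, Wes), (p3, Xia, 7, x1, Kim), (p3, Xia, 7, x2, Bo), (p3, Xia, 7, x2, Ivy), (rd, Wes, 7, fin, Pat), (rd, Wes, 7, ops, Sam), (rd, Wes, 7, p3, Xia), (rd, Wes, 7, x1, Kim), (rd, Wes, 7, x2, Bo), (rd, Wes, 7, x2, Ivy), (x1, Kim, 7, fin, Pat), (x1, Kim, 7, ops, Sam), (x1, Kim, 7, p3, Xia), (x1, Kim, 7, rd, Wes), (x1, Kim, 7, x2, Bo), (x1, Kim, 7, x2, Ivy), (x2, Bo, 7, fin, Pat), (x2, Bo, 7, ops, Sam), (x2, Bo, 7, p3, Xia), (x2, Bo, 7, rd, Wes), (x2, Bo, 7, x1, Kim), (x2, Ivy, 7, fin, Pat), (x2, Ivy, 7, ops, Sam), (x2, Ivy, 7, p3, Xia), (x2, Ivy, 7, rd, Wes), (x2, Ivy, 7, x1, Kim), (x3, Lee, 5, bio, Rae), (x3, Lee, 5, law, Rae)}
π_{floor, name2, dept2} gives {(5, Lee, x3), (5, Rae, bio), (5, Rae, law), (7, Bo, x2), (7, Ivy, x2), (7, Kim, x1), (7, Pat, fin), (7, Sam, ops), (7, Wes, rd), (7, Xia, p3)} (36 duplicate(s) eliminated).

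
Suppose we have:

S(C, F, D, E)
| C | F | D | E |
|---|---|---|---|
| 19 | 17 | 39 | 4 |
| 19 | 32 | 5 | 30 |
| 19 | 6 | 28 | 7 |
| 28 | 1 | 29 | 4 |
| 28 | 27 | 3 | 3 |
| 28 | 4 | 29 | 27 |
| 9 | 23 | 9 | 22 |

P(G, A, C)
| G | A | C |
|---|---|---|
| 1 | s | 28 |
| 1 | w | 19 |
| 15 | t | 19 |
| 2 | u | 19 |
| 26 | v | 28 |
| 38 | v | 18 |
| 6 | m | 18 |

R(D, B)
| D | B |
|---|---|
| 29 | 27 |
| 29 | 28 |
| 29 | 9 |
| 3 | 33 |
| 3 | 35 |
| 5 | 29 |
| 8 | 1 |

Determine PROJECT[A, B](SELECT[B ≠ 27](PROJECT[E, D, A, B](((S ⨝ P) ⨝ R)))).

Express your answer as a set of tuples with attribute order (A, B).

Joining S and P on C yields {(19, 17, 39, 4, 1, w), (19, 17, 39, 4, 15, t), (19, 17, 39, 4, 2, u), (19, 32, 5, 30, 1, w), (19, 32, 5, 30, 15, t), (19, 32, 5, 30, 2, u), (19, 6, 28, 7, 1, w), (19, 6, 28, 7, 15, t), (19, 6, 28, 7, 2, u), (28, 1, 29, 4, 1, s), (28, 1, 29, 4, 26, v), (28, 27, 3, 3, 1, s), (28, 27, 3, 3, 26, v), (28, 4, 29, 27, 1, s), (28, 4, 29, 27, 26, v)}.
Joining (S ⨝ P) and R on D yields {(19, 32, 5, 30, 1, w, 29), (19, 32, 5, 30, 15, t, 29), (19, 32, 5, 30, 2, u, 29), (28, 1, 29, 4, 1, s, 27), (28, 1, 29, 4, 1, s, 28), (28, 1, 29, 4, 1, s, 9), (28, 1, 29, 4, 26, v, 27), (28, 1, 29, 4, 26, v, 28), (28, 1, 29, 4, 26, v, 9), (28, 27, 3, 3, 1, s, 33), (28, 27, 3, 3, 1, s, 35), (28, 27, 3, 3, 26, v, 33), (28, 27, 3, 3, 26, v, 35), (28, 4, 29, 27, 1, s, 27), (28, 4, 29, 27, 1, s, 28), (28, 4, 29, 27, 1, s, 9), (28, 4, 29, 27, 26, v, 27), (28, 4, 29, 27, 26, v, 28), (28, 4, 29, 27, 26, v, 9)}.
Projecting to E, D, A, B: {(27, 29, s, 27), (27, 29, s, 28), (27, 29, s, 9), (27, 29, v, 27), (27, 29, v, 28), (27, 29, v, 9), (3, 3, s, 33), (3, 3, s, 35), (3, 3, v, 33), (3, 3, v, 35), (30, 5, t, 29), (30, 5, u, 29), (30, 5, w, 29), (4, 29, s, 27), (4, 29, s, 28), (4, 29, s, 9), (4, 29, v, 27), (4, 29, v, 28), (4, 29, v, 9)}
σ[B ≠ 27]: keep tuples satisfying B ≠ 27 → {(27, 29, s, 28), (27, 29, s, 9), (27, 29, v, 28), (27, 29, v, 9), (3, 3, s, 33), (3, 3, s, 35), (3, 3, v, 33), (3, 3, v, 35), (30, 5, t, 29), (30, 5, u, 29), (30, 5, w, 29), (4, 29, s, 28), (4, 29, s, 9), (4, 29, v, 28), (4, 29, v, 9)}
Projecting to A, B (4 duplicate(s) eliminated): {(s, 28), (s, 33), (s, 35), (s, 9), (t, 29), (u, 29), (v, 28), (v, 33), (v, 35), (v, 9), (w, 29)}

{(s, 28), (s, 33), (s, 35), (s, 9), (t, 29), (u, 29), (v, 28), (v, 33), (v, 35), (v, 9), (w, 29)}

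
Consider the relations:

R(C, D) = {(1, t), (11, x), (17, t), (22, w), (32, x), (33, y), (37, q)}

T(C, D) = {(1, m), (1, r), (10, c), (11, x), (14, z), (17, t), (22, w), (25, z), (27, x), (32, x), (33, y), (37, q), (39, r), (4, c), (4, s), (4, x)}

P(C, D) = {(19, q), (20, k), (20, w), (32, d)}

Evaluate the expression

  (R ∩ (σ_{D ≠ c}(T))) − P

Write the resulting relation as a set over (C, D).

Selection D ≠ c: {(1, m), (1, r), (11, x), (14, z), (17, t), (22, w), (25, z), (27, x), (32, x), (33, y), (37, q), (39, r), (4, s), (4, x)}
Set intersection of the two operands is {(11, x), (17, t), (22, w), (32, x), (33, y), (37, q)}.
Set difference of the two operands is {(11, x), (17, t), (22, w), (32, x), (33, y), (37, q)}.

{(11, x), (17, t), (22, w), (32, x), (33, y), (37, q)}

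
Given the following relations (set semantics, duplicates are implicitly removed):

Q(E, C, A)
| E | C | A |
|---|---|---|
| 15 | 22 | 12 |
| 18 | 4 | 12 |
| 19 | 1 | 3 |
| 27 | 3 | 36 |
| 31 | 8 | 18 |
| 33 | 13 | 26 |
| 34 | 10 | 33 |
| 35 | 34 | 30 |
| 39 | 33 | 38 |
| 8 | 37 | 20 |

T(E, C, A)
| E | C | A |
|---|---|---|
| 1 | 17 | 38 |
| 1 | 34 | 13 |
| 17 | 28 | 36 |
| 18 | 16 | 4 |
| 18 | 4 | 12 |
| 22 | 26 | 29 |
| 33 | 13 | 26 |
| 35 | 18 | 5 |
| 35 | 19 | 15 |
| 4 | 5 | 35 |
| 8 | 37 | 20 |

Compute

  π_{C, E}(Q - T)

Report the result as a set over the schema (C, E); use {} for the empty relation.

{(1, 19), (10, 34), (22, 15), (3, 27), (33, 39), (34, 35), (8, 31)}

Set difference of the two operands is {(15, 22, 12), (19, 1, 3), (27, 3, 36), (31, 8, 18), (34, 10, 33), (35, 34, 30), (39, 33, 38)}.
Projecting to C, E: {(1, 19), (10, 34), (22, 15), (3, 27), (33, 39), (34, 35), (8, 31)}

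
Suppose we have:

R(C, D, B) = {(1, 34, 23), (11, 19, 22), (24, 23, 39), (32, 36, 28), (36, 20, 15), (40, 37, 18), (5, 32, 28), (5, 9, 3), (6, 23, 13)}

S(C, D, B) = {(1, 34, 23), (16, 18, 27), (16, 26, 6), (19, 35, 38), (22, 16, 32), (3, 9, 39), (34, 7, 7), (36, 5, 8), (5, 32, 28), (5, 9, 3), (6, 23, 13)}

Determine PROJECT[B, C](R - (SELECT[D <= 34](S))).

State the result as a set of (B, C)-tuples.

{(15, 36), (18, 40), (22, 11), (28, 32), (39, 24)}

Selection D <= 34: {(1, 34, 23), (16, 18, 27), (16, 26, 6), (22, 16, 32), (3, 9, 39), (34, 7, 7), (36, 5, 8), (5, 32, 28), (5, 9, 3), (6, 23, 13)}
Set difference of the two operands is {(11, 19, 22), (24, 23, 39), (32, 36, 28), (36, 20, 15), (40, 37, 18)}.
π_{B, C} gives {(15, 36), (18, 40), (22, 11), (28, 32), (39, 24)}.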